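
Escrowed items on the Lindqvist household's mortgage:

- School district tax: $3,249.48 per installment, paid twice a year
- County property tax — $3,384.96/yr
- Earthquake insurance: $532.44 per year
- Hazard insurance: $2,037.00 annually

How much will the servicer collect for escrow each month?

School district tax: $3,249.48 × 2 = $6,498.96 annually
County property tax: $3,384.96 annually
Earthquake insurance: $532.44 annually
Hazard insurance: $2,037.00 annually
Total annual escrow = $6,498.96 + $3,384.96 + $532.44 + $2,037.00 = $12,453.36
Monthly escrow = $12,453.36 / 12 = $1,037.78

$1,037.78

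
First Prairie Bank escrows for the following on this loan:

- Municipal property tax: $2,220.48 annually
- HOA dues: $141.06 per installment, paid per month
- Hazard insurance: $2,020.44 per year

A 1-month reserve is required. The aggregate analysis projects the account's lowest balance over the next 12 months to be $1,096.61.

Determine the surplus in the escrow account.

$602.14

Municipal property tax — $2,220.48 per year
HOA dues — $141.06 × 12 = $1,692.72 per year
Hazard insurance — $2,020.44 per year
Combined annual = $5,933.64
Per month = $5,933.64 ÷ 12 = $494.47
Required reserve = 1 × $494.47 = $494.47
Surplus = $1,096.61 − $494.47 = $602.14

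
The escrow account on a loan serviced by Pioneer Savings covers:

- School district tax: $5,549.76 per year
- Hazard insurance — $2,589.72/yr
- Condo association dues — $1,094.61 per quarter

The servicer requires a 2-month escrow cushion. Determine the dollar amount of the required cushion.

$2,086.32

School district tax — $5,549.76/yr
Hazard insurance — $2,589.72/yr
Condo association dues — $1,094.61 × 4 = $4,378.44/yr
Total annual escrow = $5,549.76 + $2,589.72 + $4,378.44 = $12,517.92
Base monthly escrow = $12,517.92 ÷ 12 = $1,043.16
Required cushion = 2 × $1,043.16 = $2,086.32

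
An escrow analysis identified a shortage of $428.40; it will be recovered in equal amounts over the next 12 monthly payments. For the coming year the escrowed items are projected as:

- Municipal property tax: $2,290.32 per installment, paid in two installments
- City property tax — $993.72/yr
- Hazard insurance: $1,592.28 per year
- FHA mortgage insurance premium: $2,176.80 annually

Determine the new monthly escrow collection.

Municipal property tax — $2,290.32 × 2 = $4,580.64 annually
City property tax — $993.72 annually
Hazard insurance — $1,592.28 annually
FHA mortgage insurance premium — $2,176.80 annually
Total per year = $9,343.44
Base monthly escrow = $9,343.44 / 12 = $778.62
Shortage per month = $428.40 / 12 = $35.70
New monthly escrow = $778.62 + $35.70 = $814.32

$814.32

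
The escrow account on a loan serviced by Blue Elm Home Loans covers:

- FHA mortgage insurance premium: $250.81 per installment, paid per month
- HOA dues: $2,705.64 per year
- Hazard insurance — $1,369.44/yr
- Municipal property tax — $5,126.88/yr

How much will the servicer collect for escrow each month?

$1,017.64

FHA mortgage insurance premium = $250.81 × 12 = $3,009.72
HOA dues = $2,705.64
Hazard insurance = $1,369.44
Municipal property tax = $5,126.88
Annual escrow total = $12,211.68
Base monthly escrow = $12,211.68 / 12 = $1,017.64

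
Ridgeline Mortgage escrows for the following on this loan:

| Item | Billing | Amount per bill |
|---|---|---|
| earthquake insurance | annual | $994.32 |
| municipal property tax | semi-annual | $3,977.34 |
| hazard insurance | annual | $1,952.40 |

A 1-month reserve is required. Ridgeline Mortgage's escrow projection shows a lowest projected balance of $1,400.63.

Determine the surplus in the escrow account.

Earthquake insurance: $994.32 per year
Municipal property tax: $3,977.34 × 2 = $7,954.68 per year
Hazard insurance: $1,952.40 per year
Total annual escrow = $10,901.40
Per month = $10,901.40 / 12 = $908.45
Required reserve = 1 × $908.45 = $908.45
Surplus = $1,400.63 − $908.45 = $492.18

$492.18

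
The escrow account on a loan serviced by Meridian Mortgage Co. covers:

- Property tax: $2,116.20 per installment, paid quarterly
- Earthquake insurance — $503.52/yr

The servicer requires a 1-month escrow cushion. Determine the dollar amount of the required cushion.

$747.36

Property tax — $2,116.20 × 4 = $8,464.80 per year
Earthquake insurance — $503.52 per year
Total annual escrow = $8,464.80 + $503.52 = $8,968.32
Per month = $8,968.32 ÷ 12 = $747.36
Required cushion = 1 × $747.36 = $747.36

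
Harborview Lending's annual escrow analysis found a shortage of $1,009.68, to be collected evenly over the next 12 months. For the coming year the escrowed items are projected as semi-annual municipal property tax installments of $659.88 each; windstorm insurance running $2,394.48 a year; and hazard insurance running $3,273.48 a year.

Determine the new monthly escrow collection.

$666.45

Municipal property tax: $659.88 × 2 = $1,319.76 per year
Windstorm insurance: $2,394.48 per year
Hazard insurance: $3,273.48 per year
Annual escrow total = $1,319.76 + $2,394.48 + $3,273.48 = $6,987.72
Monthly escrow = $6,987.72 / 12 = $582.31
Shortage spread = $1,009.68 / 12 = $84.14/mo
New monthly escrow = $582.31 + $84.14 = $666.45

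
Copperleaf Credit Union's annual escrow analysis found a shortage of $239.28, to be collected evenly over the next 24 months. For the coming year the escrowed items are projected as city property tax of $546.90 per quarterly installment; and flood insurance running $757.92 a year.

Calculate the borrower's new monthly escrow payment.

City property tax: $546.90 × 4 = $2,187.60
Flood insurance: $757.92
Combined annual = $2,187.60 + $757.92 = $2,945.52
Monthly = $2,945.52 ÷ 12 = $245.46
Monthly shortage recovery: $239.28 ÷ 24 = $9.97
Adjusted monthly = $245.46 + $9.97 = $255.43

$255.43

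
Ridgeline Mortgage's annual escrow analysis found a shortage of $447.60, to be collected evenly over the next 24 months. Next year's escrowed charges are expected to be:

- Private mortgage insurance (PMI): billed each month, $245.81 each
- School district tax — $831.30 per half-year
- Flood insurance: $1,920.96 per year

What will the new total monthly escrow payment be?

$563.09

Private mortgage insurance (PMI) = $245.81 × 12 = $2,949.72 annually
School district tax = $831.30 × 2 = $1,662.60 annually
Flood insurance = $1,920.96 annually
Combined annual = $2,949.72 + $1,662.60 + $1,920.96 = $6,533.28
Per month = $6,533.28 ÷ 12 = $544.44
Shortage per month = $447.60 ÷ 24 = $18.65
New monthly escrow = $544.44 + $18.65 = $563.09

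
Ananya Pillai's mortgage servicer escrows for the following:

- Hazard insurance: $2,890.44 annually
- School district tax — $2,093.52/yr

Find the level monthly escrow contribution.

Hazard insurance: $2,890.44 annually
School district tax: $2,093.52 annually
Total annual escrow = $2,890.44 + $2,093.52 = $4,983.96
Monthly escrow = $4,983.96 / 12 = $415.33

$415.33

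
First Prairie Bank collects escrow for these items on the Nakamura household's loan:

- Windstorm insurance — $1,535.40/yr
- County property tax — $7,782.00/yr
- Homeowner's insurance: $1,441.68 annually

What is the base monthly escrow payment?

Windstorm insurance — $1,535.40/yr
County property tax — $7,782.00/yr
Homeowner's insurance — $1,441.68/yr
Annual escrow total = $1,535.40 + $7,782.00 + $1,441.68 = $10,759.08
Base monthly escrow = $10,759.08 ÷ 12 = $896.59

$896.59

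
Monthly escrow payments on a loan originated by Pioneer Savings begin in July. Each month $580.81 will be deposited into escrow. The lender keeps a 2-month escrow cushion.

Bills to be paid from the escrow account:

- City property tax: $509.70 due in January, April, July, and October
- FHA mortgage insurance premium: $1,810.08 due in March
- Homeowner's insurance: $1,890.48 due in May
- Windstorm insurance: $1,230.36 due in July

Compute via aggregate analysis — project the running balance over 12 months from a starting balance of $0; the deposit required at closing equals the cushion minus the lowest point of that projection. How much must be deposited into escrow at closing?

$2,320.87

Cushion = 2 × $580.81 = $1,161.62
Trial balance (start $0, +$580.81 each month, − disbursements):
  Jul: +$580.81 − $1,740.06 → -$1,159.25
  Aug: +$580.81 → -$578.44
  Sep: +$580.81 → $2.37
  Oct: +$580.81 − $509.70 → $73.48
  Nov: +$580.81 → $654.29
  Dec: +$580.81 → $1,235.10
  Jan: +$580.81 − $509.70 → $1,306.21
  Feb: +$580.81 → $1,887.02
  Mar: +$580.81 − $1,810.08 → $657.75
  Apr: +$580.81 − $509.70 → $728.86
  May: +$580.81 − $1,890.48 → -$580.81
  Jun: +$580.81 → $0.00
Lowest trial balance = -$1,159.25 (Jul)
Initial deposit = cushion − low point = $1,161.62 − (-$1,159.25) = $2,320.87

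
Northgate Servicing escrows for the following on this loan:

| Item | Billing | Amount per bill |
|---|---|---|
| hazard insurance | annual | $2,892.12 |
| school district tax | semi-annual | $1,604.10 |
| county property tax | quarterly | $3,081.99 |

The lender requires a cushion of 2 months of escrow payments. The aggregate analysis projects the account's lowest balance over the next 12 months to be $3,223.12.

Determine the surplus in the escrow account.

$151.74

Hazard insurance = $2,892.12/yr
School district tax = $1,604.10 × 2 = $3,208.20/yr
County property tax = $3,081.99 × 4 = $12,327.96/yr
Total per year = $18,428.28
Base monthly escrow = $18,428.28 ÷ 12 = $1,535.69
Required reserve = 2 × $1,535.69 = $3,071.38
Excess over cushion: $3,223.12 − $3,071.38 = $151.74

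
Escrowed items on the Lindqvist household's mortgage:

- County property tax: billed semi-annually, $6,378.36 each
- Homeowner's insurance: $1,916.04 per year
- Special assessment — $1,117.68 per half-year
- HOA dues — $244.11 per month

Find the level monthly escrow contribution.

$1,653.12

County property tax — $6,378.36 × 2 = $12,756.72
Homeowner's insurance — $1,916.04
Special assessment — $1,117.68 × 2 = $2,235.36
HOA dues — $244.11 × 12 = $2,929.32
Total annual escrow = $12,756.72 + $1,916.04 + $2,235.36 + $2,929.32 = $19,837.44
Monthly escrow = $19,837.44 ÷ 12 = $1,653.12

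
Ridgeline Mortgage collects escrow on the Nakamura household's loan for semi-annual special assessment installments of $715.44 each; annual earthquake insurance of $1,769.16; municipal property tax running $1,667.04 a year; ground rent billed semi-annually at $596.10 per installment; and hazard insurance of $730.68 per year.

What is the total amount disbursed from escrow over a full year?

$6,789.96

Special assessment — $715.44 × 2 = $1,430.88 annually
Earthquake insurance — $1,769.16 annually
Municipal property tax — $1,667.04 annually
Ground rent — $596.10 × 2 = $1,192.20 annually
Hazard insurance — $730.68 annually
Total per year = $6,789.96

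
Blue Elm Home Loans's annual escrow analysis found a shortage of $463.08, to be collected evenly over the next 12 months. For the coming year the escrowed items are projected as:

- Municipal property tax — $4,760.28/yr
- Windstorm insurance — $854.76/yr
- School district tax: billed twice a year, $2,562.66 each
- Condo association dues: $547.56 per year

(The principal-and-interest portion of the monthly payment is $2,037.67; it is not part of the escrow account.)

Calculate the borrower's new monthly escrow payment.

$979.25

Municipal property tax — $4,760.28 per year
Windstorm insurance — $854.76 per year
School district tax — $2,562.66 × 2 = $5,125.32 per year
Condo association dues — $547.56 per year
Combined annual = $4,760.28 + $854.76 + $5,125.32 + $547.56 = $11,287.92
Monthly = $11,287.92 ÷ 12 = $940.66
Monthly shortage recovery: $463.08 / 12 = $38.59
Adjusted monthly = $940.66 + $38.59 = $979.25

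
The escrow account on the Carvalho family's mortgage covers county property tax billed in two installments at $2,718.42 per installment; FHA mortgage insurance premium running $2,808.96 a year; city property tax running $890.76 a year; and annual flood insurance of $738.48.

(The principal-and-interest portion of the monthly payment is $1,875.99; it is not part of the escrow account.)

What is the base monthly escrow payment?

County property tax: $2,718.42 × 2 = $5,436.84 per year
FHA mortgage insurance premium: $2,808.96 per year
City property tax: $890.76 per year
Flood insurance: $738.48 per year
Annual escrow total = $5,436.84 + $2,808.96 + $890.76 + $738.48 = $9,875.04
Base monthly escrow = $9,875.04 / 12 = $822.92

$822.92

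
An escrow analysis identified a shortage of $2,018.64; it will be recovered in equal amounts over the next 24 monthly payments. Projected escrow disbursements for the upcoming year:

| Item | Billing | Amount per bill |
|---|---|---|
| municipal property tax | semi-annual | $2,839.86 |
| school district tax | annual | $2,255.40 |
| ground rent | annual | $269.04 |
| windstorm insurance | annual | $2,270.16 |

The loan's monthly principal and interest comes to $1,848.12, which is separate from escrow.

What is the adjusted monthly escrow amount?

Municipal property tax — $2,839.86 × 2 = $5,679.72
School district tax — $2,255.40
Ground rent — $269.04
Windstorm insurance — $2,270.16
Yearly total = $5,679.72 + $2,255.40 + $269.04 + $2,270.16 = $10,474.32
Monthly escrow = $10,474.32 ÷ 12 = $872.86
Shortage spread = $2,018.64 ÷ 24 = $84.11/mo
New monthly escrow = $872.86 + $84.11 = $956.97

$956.97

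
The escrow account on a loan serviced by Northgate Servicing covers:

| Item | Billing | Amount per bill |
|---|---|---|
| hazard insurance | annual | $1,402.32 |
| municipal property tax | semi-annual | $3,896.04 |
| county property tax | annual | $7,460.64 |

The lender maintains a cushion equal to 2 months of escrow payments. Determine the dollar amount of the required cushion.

Hazard insurance = $1,402.32
Municipal property tax = $3,896.04 × 2 = $7,792.08
County property tax = $7,460.64
Yearly total = $16,655.04
Per month = $16,655.04 ÷ 12 = $1,387.92
Cushion = 2 × $1,387.92 = $2,775.84

$2,775.84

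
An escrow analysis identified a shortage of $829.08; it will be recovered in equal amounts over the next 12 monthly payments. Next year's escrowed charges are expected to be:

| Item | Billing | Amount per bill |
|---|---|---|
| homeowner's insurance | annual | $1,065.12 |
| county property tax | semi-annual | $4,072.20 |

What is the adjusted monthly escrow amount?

$836.55

Homeowner's insurance — $1,065.12 annually
County property tax — $4,072.20 × 2 = $8,144.40 annually
Total per year = $9,209.52
Monthly = $9,209.52 / 12 = $767.46
Shortage spread = $829.08 / 12 = $69.09/mo
Adjusted monthly = $767.46 + $69.09 = $836.55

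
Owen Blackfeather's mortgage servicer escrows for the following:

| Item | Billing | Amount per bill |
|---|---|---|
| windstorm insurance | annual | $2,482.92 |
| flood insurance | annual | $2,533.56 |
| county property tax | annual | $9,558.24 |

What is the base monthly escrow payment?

Windstorm insurance = $2,482.92 annually
Flood insurance = $2,533.56 annually
County property tax = $9,558.24 annually
Total per year = $2,482.92 + $2,533.56 + $9,558.24 = $14,574.72
Per month = $14,574.72 / 12 = $1,214.56

$1,214.56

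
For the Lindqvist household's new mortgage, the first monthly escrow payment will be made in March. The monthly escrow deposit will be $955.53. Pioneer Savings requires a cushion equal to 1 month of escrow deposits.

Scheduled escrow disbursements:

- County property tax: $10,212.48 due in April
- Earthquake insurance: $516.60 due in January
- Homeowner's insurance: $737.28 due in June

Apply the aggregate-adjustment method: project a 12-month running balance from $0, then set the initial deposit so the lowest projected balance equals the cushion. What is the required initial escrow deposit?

$9,256.95

Cushion = 1 × $955.53 = $955.53
Trial balance (start $0, +$955.53 each month, − disbursements):
  Mar: +$955.53 → $955.53
  Apr: +$955.53 − $10,212.48 → -$8,301.42
  May: +$955.53 → -$7,345.89
  Jun: +$955.53 − $737.28 → -$7,127.64
  Jul: +$955.53 → -$6,172.11
  Aug: +$955.53 → -$5,216.58
  Sep: +$955.53 → -$4,261.05
  Oct: +$955.53 → -$3,305.52
  Nov: +$955.53 → -$2,349.99
  Dec: +$955.53 → -$1,394.46
  Jan: +$955.53 − $516.60 → -$955.53
  Feb: +$955.53 → $0.00
Lowest trial balance = -$8,301.42 (Apr)
Initial deposit = cushion − low point = $955.53 − (-$8,301.42) = $9,256.95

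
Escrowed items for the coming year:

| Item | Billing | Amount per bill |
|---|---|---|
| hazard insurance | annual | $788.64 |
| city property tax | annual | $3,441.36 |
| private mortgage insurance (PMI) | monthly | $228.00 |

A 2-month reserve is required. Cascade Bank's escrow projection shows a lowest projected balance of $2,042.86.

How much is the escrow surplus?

$881.86

Hazard insurance = $788.64/yr
City property tax = $3,441.36/yr
Private mortgage insurance (PMI) = $228.00 × 12 = $2,736.00/yr
Total annual escrow = $6,966.00
Per month = $6,966.00 ÷ 12 = $580.50
Cushion = 2 × $580.50 = $1,161.00
Surplus = $2,042.86 − $1,161.00 = $881.86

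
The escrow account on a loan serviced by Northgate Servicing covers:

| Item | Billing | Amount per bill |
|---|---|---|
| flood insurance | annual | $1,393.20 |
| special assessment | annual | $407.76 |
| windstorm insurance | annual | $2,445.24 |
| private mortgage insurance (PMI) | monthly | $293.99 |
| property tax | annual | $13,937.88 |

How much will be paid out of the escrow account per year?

Flood insurance: $1,393.20 per year
Special assessment: $407.76 per year
Windstorm insurance: $2,445.24 per year
Private mortgage insurance (PMI): $293.99 × 12 = $3,527.88 per year
Property tax: $13,937.88 per year
Annual escrow total = $21,711.96

$21,711.96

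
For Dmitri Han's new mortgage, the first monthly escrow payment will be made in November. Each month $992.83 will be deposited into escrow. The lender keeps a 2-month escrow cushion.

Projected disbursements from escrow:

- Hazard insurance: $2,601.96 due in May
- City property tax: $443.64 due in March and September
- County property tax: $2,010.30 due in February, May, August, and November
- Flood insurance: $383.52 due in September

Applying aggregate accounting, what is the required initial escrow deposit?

$4,112.35

Cushion = 2 × $992.83 = $1,985.66
Trial balance (start $0, +$992.83 each month, − disbursements):
  Nov: +$992.83 − $2,010.30 → -$1,017.47
  Dec: +$992.83 → -$24.64
  Jan: +$992.83 → $968.19
  Feb: +$992.83 − $2,010.30 → -$49.28
  Mar: +$992.83 − $443.64 → $499.91
  Apr: +$992.83 → $1,492.74
  May: +$992.83 − $4,612.26 → -$2,126.69
  Jun: +$992.83 → -$1,133.86
  Jul: +$992.83 → -$141.03
  Aug: +$992.83 − $2,010.30 → -$1,158.50
  Sep: +$992.83 − $827.16 → -$992.83
  Oct: +$992.83 → $0.00
Lowest trial balance = -$2,126.69 (May)
Initial deposit = cushion − low point = $1,985.66 − (-$2,126.69) = $4,112.35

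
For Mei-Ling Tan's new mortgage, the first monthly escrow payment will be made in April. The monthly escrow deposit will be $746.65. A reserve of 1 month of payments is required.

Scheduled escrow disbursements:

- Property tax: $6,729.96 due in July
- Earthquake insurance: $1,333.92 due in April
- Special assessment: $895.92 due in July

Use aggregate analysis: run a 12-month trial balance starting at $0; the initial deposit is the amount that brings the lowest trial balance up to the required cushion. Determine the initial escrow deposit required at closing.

Cushion = 1 × $746.65 = $746.65
Trial balance (start $0, +$746.65 each month, − disbursements):
  Apr: +$746.65 − $1,333.92 → -$587.27
  May: +$746.65 → $159.38
  Jun: +$746.65 → $906.03
  Jul: +$746.65 − $7,625.88 → -$5,973.20
  Aug: +$746.65 → -$5,226.55
  Sep: +$746.65 → -$4,479.90
  Oct: +$746.65 → -$3,733.25
  Nov: +$746.65 → -$2,986.60
  Dec: +$746.65 → -$2,239.95
  Jan: +$746.65 → -$1,493.30
  Feb: +$746.65 → -$746.65
  Mar: +$746.65 → $0.00
Lowest trial balance = -$5,973.20 (Jul)
Initial deposit = cushion − low point = $746.65 − (-$5,973.20) = $6,719.85

$6,719.85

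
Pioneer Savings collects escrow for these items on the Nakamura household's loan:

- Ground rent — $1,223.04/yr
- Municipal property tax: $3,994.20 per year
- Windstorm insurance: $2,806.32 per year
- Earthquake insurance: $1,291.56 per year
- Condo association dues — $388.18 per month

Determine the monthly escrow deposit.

Ground rent = $1,223.04/yr
Municipal property tax = $3,994.20/yr
Windstorm insurance = $2,806.32/yr
Earthquake insurance = $1,291.56/yr
Condo association dues = $388.18 × 12 = $4,658.16/yr
Yearly total = $13,973.28
Monthly = $13,973.28 ÷ 12 = $1,164.44

$1,164.44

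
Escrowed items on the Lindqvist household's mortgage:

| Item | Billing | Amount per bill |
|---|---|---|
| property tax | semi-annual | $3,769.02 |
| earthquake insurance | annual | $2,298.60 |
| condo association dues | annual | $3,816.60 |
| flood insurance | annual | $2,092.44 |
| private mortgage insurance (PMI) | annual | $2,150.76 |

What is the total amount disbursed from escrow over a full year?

$17,896.44

Property tax = $3,769.02 × 2 = $7,538.04 per year
Earthquake insurance = $2,298.60 per year
Condo association dues = $3,816.60 per year
Flood insurance = $2,092.44 per year
Private mortgage insurance (PMI) = $2,150.76 per year
Yearly total = $7,538.04 + $2,298.60 + $3,816.60 + $2,092.44 + $2,150.76 = $17,896.44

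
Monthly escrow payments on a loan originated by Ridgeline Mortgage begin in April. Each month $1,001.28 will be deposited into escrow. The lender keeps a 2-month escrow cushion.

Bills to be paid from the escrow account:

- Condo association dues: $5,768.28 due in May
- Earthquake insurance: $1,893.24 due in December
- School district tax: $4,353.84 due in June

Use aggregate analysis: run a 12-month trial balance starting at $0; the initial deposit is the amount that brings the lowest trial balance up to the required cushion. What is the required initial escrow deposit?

$9,120.84

Cushion = 2 × $1,001.28 = $2,002.56
Trial balance (start $0, +$1,001.28 each month, − disbursements):
  Apr: +$1,001.28 → $1,001.28
  May: +$1,001.28 − $5,768.28 → -$3,765.72
  Jun: +$1,001.28 − $4,353.84 → -$7,118.28
  Jul: +$1,001.28 → -$6,117.00
  Aug: +$1,001.28 → -$5,115.72
  Sep: +$1,001.28 → -$4,114.44
  Oct: +$1,001.28 → -$3,113.16
  Nov: +$1,001.28 → -$2,111.88
  Dec: +$1,001.28 − $1,893.24 → -$3,003.84
  Jan: +$1,001.28 → -$2,002.56
  Feb: +$1,001.28 → -$1,001.28
  Mar: +$1,001.28 → $0.00
Lowest trial balance = -$7,118.28 (Jun)
Initial deposit = cushion − low point = $2,002.56 − (-$7,118.28) = $9,120.84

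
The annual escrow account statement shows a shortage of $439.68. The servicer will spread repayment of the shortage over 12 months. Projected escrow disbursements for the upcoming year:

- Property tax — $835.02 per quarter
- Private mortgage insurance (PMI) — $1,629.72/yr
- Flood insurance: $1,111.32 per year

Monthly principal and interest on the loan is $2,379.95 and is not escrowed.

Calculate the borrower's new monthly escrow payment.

$543.40

Property tax = $835.02 × 4 = $3,340.08/yr
Private mortgage insurance (PMI) = $1,629.72/yr
Flood insurance = $1,111.32/yr
Total annual escrow = $3,340.08 + $1,629.72 + $1,111.32 = $6,081.12
Monthly = $6,081.12 ÷ 12 = $506.76
Shortage spread = $439.68 / 12 = $36.64/mo
Adjusted monthly = $506.76 + $36.64 = $543.40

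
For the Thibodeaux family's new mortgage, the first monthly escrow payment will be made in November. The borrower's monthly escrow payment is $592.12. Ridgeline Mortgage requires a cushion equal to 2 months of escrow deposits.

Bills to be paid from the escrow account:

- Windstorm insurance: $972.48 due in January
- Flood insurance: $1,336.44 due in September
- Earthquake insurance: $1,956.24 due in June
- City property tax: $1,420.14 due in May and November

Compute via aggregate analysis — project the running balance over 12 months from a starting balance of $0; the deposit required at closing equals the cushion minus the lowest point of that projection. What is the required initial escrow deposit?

Cushion = 2 × $592.12 = $1,184.24
Trial balance (start $0, +$592.12 each month, − disbursements):
  Nov: +$592.12 − $1,420.14 → -$828.02
  Dec: +$592.12 → -$235.90
  Jan: +$592.12 − $972.48 → -$616.26
  Feb: +$592.12 → -$24.14
  Mar: +$592.12 → $567.98
  Apr: +$592.12 → $1,160.10
  May: +$592.12 − $1,420.14 → $332.08
  Jun: +$592.12 − $1,956.24 → -$1,032.04
  Jul: +$592.12 → -$439.92
  Aug: +$592.12 → $152.20
  Sep: +$592.12 − $1,336.44 → -$592.12
  Oct: +$592.12 → $0.00
Lowest trial balance = -$1,032.04 (Jun)
Initial deposit = cushion − low point = $1,184.24 − (-$1,032.04) = $2,216.28

$2,216.28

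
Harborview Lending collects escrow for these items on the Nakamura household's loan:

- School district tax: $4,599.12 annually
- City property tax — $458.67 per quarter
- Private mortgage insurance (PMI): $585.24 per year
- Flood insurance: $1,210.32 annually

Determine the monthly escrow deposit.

School district tax = $4,599.12 annually
City property tax = $458.67 × 4 = $1,834.68 annually
Private mortgage insurance (PMI) = $585.24 annually
Flood insurance = $1,210.32 annually
Combined annual = $8,229.36
Per month = $8,229.36 ÷ 12 = $685.78

$685.78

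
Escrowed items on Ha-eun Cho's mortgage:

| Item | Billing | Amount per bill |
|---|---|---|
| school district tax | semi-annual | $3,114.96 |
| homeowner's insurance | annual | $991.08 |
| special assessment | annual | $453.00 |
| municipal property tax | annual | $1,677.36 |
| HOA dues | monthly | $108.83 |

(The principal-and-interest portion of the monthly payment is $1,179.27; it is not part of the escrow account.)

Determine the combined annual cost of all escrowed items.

School district tax = $3,114.96 × 2 = $6,229.92
Homeowner's insurance = $991.08
Special assessment = $453.00
Municipal property tax = $1,677.36
HOA dues = $108.83 × 12 = $1,305.96
Total annual escrow = $6,229.92 + $991.08 + $453.00 + $1,677.36 + $1,305.96 = $10,657.32

$10,657.32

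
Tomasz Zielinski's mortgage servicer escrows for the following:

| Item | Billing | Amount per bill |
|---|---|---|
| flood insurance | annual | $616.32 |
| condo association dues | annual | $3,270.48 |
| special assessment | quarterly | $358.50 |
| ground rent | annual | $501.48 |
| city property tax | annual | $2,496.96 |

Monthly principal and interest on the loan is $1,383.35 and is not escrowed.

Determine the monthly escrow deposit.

$693.27

Flood insurance = $616.32 per year
Condo association dues = $3,270.48 per year
Special assessment = $358.50 × 4 = $1,434.00 per year
Ground rent = $501.48 per year
City property tax = $2,496.96 per year
Total per year = $8,319.24
Monthly escrow = $8,319.24 / 12 = $693.27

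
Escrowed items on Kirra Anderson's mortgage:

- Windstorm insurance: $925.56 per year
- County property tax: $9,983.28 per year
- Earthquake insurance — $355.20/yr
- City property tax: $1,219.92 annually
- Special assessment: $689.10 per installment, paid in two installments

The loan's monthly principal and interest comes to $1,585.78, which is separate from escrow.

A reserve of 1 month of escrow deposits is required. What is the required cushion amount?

$1,155.18

Windstorm insurance = $925.56
County property tax = $9,983.28
Earthquake insurance = $355.20
City property tax = $1,219.92
Special assessment = $689.10 × 2 = $1,378.20
Total annual escrow = $13,862.16
Monthly escrow = $13,862.16 ÷ 12 = $1,155.18
Cushion = 1 × $1,155.18 = $1,155.18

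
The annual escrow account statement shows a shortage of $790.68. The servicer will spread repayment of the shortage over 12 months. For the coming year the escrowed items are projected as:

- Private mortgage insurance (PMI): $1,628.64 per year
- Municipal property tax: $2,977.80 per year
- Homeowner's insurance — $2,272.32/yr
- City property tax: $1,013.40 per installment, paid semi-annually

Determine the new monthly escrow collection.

Private mortgage insurance (PMI) = $1,628.64 per year
Municipal property tax = $2,977.80 per year
Homeowner's insurance = $2,272.32 per year
City property tax = $1,013.40 × 2 = $2,026.80 per year
Total annual escrow = $1,628.64 + $2,977.80 + $2,272.32 + $2,026.80 = $8,905.56
Monthly escrow = $8,905.56 / 12 = $742.13
Shortage per month = $790.68 ÷ 12 = $65.89
New monthly escrow = $742.13 + $65.89 = $808.02

$808.02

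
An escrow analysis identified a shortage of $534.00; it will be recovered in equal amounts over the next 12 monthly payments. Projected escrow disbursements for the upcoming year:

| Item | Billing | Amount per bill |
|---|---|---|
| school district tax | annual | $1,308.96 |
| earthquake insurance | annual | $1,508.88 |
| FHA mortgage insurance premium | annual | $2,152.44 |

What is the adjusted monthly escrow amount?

School district tax: $1,308.96
Earthquake insurance: $1,508.88
FHA mortgage insurance premium: $2,152.44
Total per year = $1,308.96 + $1,508.88 + $2,152.44 = $4,970.28
Per month = $4,970.28 ÷ 12 = $414.19
Shortage spread = $534.00 ÷ 12 = $44.50/mo
Adjusted monthly = $414.19 + $44.50 = $458.69

$458.69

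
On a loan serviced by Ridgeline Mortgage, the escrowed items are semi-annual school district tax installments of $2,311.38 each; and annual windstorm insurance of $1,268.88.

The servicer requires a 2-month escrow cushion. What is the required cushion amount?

School district tax: $2,311.38 × 2 = $4,622.76/yr
Windstorm insurance: $1,268.88/yr
Total per year = $4,622.76 + $1,268.88 = $5,891.64
Monthly = $5,891.64 / 12 = $490.97
Cushion = 2 × $490.97 = $981.94

$981.94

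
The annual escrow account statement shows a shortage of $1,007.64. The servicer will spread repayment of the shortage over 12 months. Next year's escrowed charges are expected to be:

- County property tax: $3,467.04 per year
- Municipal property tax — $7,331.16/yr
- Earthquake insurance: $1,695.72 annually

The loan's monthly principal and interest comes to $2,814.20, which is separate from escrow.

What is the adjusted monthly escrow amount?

$1,125.13

County property tax — $3,467.04 per year
Municipal property tax — $7,331.16 per year
Earthquake insurance — $1,695.72 per year
Total per year = $12,493.92
Per month = $12,493.92 / 12 = $1,041.16
Shortage per month = $1,007.64 / 12 = $83.97
Adjusted monthly = $1,041.16 + $83.97 = $1,125.13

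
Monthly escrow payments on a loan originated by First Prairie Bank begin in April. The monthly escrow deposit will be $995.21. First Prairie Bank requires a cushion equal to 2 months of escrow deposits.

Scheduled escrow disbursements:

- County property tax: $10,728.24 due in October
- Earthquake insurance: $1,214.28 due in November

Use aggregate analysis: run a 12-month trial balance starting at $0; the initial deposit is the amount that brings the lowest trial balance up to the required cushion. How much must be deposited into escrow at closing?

$5,971.26

Cushion = 2 × $995.21 = $1,990.42
Trial balance (start $0, +$995.21 each month, − disbursements):
  Apr: +$995.21 → $995.21
  May: +$995.21 → $1,990.42
  Jun: +$995.21 → $2,985.63
  Jul: +$995.21 → $3,980.84
  Aug: +$995.21 → $4,976.05
  Sep: +$995.21 → $5,971.26
  Oct: +$995.21 − $10,728.24 → -$3,761.77
  Nov: +$995.21 − $1,214.28 → -$3,980.84
  Dec: +$995.21 → -$2,985.63
  Jan: +$995.21 → -$1,990.42
  Feb: +$995.21 → -$995.21
  Mar: +$995.21 → $0.00
Lowest trial balance = -$3,980.84 (Nov)
Initial deposit = cushion − low point = $1,990.42 − (-$3,980.84) = $5,971.26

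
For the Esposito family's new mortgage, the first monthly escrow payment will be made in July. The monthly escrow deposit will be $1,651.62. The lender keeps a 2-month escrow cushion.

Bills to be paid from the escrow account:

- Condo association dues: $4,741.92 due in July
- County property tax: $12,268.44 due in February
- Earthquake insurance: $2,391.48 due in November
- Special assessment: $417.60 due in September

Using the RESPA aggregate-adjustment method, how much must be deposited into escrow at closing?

Cushion = 2 × $1,651.62 = $3,303.24
Trial balance (start $0, +$1,651.62 each month, − disbursements):
  Jul: +$1,651.62 − $4,741.92 → -$3,090.30
  Aug: +$1,651.62 → -$1,438.68
  Sep: +$1,651.62 − $417.60 → -$204.66
  Oct: +$1,651.62 → $1,446.96
  Nov: +$1,651.62 − $2,391.48 → $707.10
  Dec: +$1,651.62 → $2,358.72
  Jan: +$1,651.62 → $4,010.34
  Feb: +$1,651.62 − $12,268.44 → -$6,606.48
  Mar: +$1,651.62 → -$4,954.86
  Apr: +$1,651.62 → -$3,303.24
  May: +$1,651.62 → -$1,651.62
  Jun: +$1,651.62 → $0.00
Lowest trial balance = -$6,606.48 (Feb)
Initial deposit = cushion − low point = $3,303.24 − (-$6,606.48) = $9,909.72

$9,909.72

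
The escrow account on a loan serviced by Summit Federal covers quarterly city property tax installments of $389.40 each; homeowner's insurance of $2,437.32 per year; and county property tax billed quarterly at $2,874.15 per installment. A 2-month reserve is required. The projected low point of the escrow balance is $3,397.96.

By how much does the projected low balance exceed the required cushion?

City property tax = $389.40 × 4 = $1,557.60 annually
Homeowner's insurance = $2,437.32 annually
County property tax = $2,874.15 × 4 = $11,496.60 annually
Total annual escrow = $1,557.60 + $2,437.32 + $11,496.60 = $15,491.52
Per month = $15,491.52 ÷ 12 = $1,290.96
Required reserve = 2 × $1,290.96 = $2,581.92
Surplus = $3,397.96 − $2,581.92 = $816.04

$816.04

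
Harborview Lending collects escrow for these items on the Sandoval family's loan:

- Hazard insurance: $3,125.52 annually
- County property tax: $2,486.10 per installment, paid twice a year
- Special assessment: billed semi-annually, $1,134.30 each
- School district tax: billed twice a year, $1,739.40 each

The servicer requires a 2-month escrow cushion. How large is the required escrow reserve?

Hazard insurance = $3,125.52/yr
County property tax = $2,486.10 × 2 = $4,972.20/yr
Special assessment = $1,134.30 × 2 = $2,268.60/yr
School district tax = $1,739.40 × 2 = $3,478.80/yr
Total per year = $13,845.12
Per month = $13,845.12 / 12 = $1,153.76
Cushion = 2 × $1,153.76 = $2,307.52

$2,307.52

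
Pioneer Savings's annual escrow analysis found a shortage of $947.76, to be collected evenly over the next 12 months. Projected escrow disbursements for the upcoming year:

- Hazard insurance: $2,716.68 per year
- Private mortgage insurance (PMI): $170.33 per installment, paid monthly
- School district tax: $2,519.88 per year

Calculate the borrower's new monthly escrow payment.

Hazard insurance — $2,716.68
Private mortgage insurance (PMI) — $170.33 × 12 = $2,043.96
School district tax — $2,519.88
Yearly total = $2,716.68 + $2,043.96 + $2,519.88 = $7,280.52
Base monthly escrow = $7,280.52 ÷ 12 = $606.71
Monthly shortage recovery: $947.76 ÷ 12 = $78.98
New monthly escrow = $606.71 + $78.98 = $685.69

$685.69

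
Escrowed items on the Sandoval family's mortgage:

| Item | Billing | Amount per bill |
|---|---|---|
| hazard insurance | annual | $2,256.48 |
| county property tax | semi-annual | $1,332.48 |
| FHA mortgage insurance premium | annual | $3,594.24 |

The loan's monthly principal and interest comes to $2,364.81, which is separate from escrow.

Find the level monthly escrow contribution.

Hazard insurance: $2,256.48 annually
County property tax: $1,332.48 × 2 = $2,664.96 annually
FHA mortgage insurance premium: $3,594.24 annually
Total per year = $2,256.48 + $2,664.96 + $3,594.24 = $8,515.68
Monthly = $8,515.68 ÷ 12 = $709.64

$709.64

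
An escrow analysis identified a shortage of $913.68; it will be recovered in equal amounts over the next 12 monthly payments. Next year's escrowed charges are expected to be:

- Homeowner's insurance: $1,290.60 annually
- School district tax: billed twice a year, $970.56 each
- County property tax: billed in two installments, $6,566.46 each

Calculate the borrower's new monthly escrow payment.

$1,439.86

Homeowner's insurance — $1,290.60 per year
School district tax — $970.56 × 2 = $1,941.12 per year
County property tax — $6,566.46 × 2 = $13,132.92 per year
Combined annual = $16,364.64
Base monthly escrow = $16,364.64 ÷ 12 = $1,363.72
Shortage per month = $913.68 / 12 = $76.14
New monthly escrow = $1,363.72 + $76.14 = $1,439.86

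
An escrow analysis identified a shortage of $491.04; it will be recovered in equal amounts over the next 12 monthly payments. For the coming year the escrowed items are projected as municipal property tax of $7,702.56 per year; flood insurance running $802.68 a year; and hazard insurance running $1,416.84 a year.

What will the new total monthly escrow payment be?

$867.76

Municipal property tax = $7,702.56 per year
Flood insurance = $802.68 per year
Hazard insurance = $1,416.84 per year
Yearly total = $7,702.56 + $802.68 + $1,416.84 = $9,922.08
Per month = $9,922.08 ÷ 12 = $826.84
Monthly shortage recovery: $491.04 / 12 = $40.92
Adjusted monthly = $826.84 + $40.92 = $867.76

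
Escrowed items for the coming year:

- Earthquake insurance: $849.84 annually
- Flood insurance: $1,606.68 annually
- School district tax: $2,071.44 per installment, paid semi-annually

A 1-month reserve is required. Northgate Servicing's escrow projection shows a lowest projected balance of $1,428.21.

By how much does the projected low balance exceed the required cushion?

$878.26

Earthquake insurance — $849.84 annually
Flood insurance — $1,606.68 annually
School district tax — $2,071.44 × 2 = $4,142.88 annually
Combined annual = $849.84 + $1,606.68 + $4,142.88 = $6,599.40
Per month = $6,599.40 ÷ 12 = $549.95
Required reserve = 1 × $549.95 = $549.95
Surplus = $1,428.21 − $549.95 = $878.26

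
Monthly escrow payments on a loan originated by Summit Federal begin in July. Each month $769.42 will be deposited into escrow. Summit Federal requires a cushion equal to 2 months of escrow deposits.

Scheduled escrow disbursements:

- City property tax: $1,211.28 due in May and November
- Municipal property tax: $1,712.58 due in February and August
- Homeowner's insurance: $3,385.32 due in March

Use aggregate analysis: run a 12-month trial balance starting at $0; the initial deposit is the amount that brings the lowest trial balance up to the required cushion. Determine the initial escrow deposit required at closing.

Cushion = 2 × $769.42 = $1,538.84
Trial balance (start $0, +$769.42 each month, − disbursements):
  Jul: +$769.42 → $769.42
  Aug: +$769.42 − $1,712.58 → -$173.74
  Sep: +$769.42 → $595.68
  Oct: +$769.42 → $1,365.10
  Nov: +$769.42 − $1,211.28 → $923.24
  Dec: +$769.42 → $1,692.66
  Jan: +$769.42 → $2,462.08
  Feb: +$769.42 − $1,712.58 → $1,518.92
  Mar: +$769.42 − $3,385.32 → -$1,096.98
  Apr: +$769.42 → -$327.56
  May: +$769.42 − $1,211.28 → -$769.42
  Jun: +$769.42 → $0.00
Lowest trial balance = -$1,096.98 (Mar)
Initial deposit = cushion − low point = $1,538.84 − (-$1,096.98) = $2,635.82

$2,635.82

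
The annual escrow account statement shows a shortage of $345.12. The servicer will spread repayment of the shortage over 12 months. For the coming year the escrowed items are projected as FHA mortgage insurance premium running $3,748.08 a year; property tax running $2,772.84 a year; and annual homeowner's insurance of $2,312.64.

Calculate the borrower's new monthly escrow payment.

$764.89

FHA mortgage insurance premium = $3,748.08 per year
Property tax = $2,772.84 per year
Homeowner's insurance = $2,312.64 per year
Total per year = $3,748.08 + $2,772.84 + $2,312.64 = $8,833.56
Base monthly escrow = $8,833.56 / 12 = $736.13
Shortage per month = $345.12 / 12 = $28.76
New monthly escrow = $736.13 + $28.76 = $764.89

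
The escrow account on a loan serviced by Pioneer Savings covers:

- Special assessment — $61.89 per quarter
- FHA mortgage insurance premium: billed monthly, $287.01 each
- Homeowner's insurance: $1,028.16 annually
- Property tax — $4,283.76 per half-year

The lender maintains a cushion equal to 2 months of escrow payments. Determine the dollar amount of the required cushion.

$2,214.56

Special assessment = $61.89 × 4 = $247.56 annually
FHA mortgage insurance premium = $287.01 × 12 = $3,444.12 annually
Homeowner's insurance = $1,028.16 annually
Property tax = $4,283.76 × 2 = $8,567.52 annually
Combined annual = $13,287.36
Per month = $13,287.36 ÷ 12 = $1,107.28
Required cushion = 2 × $1,107.28 = $2,214.56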